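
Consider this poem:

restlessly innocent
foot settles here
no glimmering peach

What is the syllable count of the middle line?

The middle line: foot(1) + settles(2) + here(1) = 4

4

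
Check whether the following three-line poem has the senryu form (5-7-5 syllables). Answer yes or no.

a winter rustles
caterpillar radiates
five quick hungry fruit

Yes

Line 1: a (1), winter (2), rustles (2) → 5 ✓
Line 2: caterpillar (4), radiates (3) → 7 ✓
Line 3: five (1), quick (1), hungry (2), fruit (1) → 5 ✓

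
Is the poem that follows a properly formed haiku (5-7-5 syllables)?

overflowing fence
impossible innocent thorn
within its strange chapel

Line 1: overflowing (4), fence (1) → 5 ✓
Line 2: impossible (4), innocent (3), thorn (1) → 8 (expected 7)
Line 3: within (2), its (1), strange (1), chapel (2) → 6 (expected 5)

No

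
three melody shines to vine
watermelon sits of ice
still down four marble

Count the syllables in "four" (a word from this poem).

1

"four" has 1 syllable.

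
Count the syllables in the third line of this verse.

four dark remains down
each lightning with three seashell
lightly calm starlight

The third line: "lightly calm starlight": 2+1+2 = 5

5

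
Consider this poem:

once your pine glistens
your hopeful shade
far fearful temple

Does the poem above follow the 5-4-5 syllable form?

Yes

Line 1: once(1) + your(1) + pine(1) + glistens(2) = 5 ✓
Line 2: your(1) + hopeful(2) + shade(1) = 4 ✓
Line 3: far(1) + fearful(2) + temple(2) = 5 ✓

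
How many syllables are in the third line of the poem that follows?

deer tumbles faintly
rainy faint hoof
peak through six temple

The third line: peak(1) + through(1) + six(1) + temple(2) = 5

5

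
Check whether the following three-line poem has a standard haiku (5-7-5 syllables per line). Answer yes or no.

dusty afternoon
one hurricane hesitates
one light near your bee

Line 1: dusty (2), afternoon (3) → 5 ✓
Line 2: one (1), hurricane (3), hesitates (3) → 7 ✓
Line 3: one (1), light (1), near (1), your (1), bee (1) → 5 ✓

Yes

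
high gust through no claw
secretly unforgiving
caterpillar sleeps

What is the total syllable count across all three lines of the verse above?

17

Line 1: high(1) + gust(1) + through(1) + no(1) + claw(1) = 5
Line 2: secretly(3) + unforgiving(4) = 7
Line 3: caterpillar(4) + sleeps(1) = 5
Total: 5 + 7 + 5 = 17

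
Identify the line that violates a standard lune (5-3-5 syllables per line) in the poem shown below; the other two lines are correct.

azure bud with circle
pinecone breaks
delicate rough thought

Line 1: "azure bud with circle": 2+1+1+2 = 6 (expected 5)
Line 2: "pinecone breaks": 2+1 = 3 ✓
Line 3: "delicate rough thought": 3+1+1 = 5 ✓

Line 1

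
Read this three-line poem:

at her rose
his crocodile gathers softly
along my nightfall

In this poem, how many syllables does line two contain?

8

Line two: "his crocodile gathers softly": 1+3+2+2 = 8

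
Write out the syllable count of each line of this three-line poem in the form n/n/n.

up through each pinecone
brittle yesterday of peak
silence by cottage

Line 1: up (1), through (1), each (1), pinecone (2) → 5
Line 2: brittle (2), yesterday (3), of (1), peak (1) → 7
Line 3: silence (2), by (1), cottage (2) → 5

5/7/5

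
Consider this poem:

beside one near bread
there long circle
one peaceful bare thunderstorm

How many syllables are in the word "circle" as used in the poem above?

2

"circle" has 2 syllables.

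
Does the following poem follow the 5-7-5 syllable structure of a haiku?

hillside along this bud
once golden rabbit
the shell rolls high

Line 1: hillside(2) + along(2) + this(1) + bud(1) = 6 (expected 5)
Line 2: once(1) + golden(2) + rabbit(2) = 5 (expected 7)
Line 3: the(1) + shell(1) + rolls(1) + high(1) = 4 (expected 5)

No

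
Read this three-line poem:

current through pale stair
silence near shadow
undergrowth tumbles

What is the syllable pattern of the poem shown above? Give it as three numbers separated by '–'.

5–5–5

Line 1: current (2), through (1), pale (1), stair (1) → 5
Line 2: silence (2), near (1), shadow (2) → 5
Line 3: undergrowth (3), tumbles (2) → 5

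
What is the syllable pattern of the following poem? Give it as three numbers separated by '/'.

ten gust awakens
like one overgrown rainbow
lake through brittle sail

5/7/5

Line 1: ten (1), gust (1), awakens (3) → 5
Line 2: like (1), one (1), overgrown (3), rainbow (2) → 7
Line 3: lake (1), through (1), brittle (2), sail (1) → 5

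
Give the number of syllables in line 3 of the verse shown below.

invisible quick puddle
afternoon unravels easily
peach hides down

3

Line 3: peach(1) + hides(1) + down(1) = 3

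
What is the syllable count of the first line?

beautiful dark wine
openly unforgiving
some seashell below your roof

5

The first line: "beautiful dark wine": 3+1+1 = 5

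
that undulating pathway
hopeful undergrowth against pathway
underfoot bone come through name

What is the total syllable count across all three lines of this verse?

Line 1: "that undulating pathway": 1+4+2 = 7
Line 2: "hopeful undergrowth against pathway": 2+3+2+2 = 9
Line 3: "underfoot bone come through name": 3+1+1+1+1 = 7
Total: 7 + 9 + 7 = 23

23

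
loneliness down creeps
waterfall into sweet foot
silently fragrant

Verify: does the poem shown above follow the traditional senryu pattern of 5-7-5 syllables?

Yes

Line 1: loneliness(3) + down(1) + creeps(1) = 5 ✓
Line 2: waterfall(3) + into(2) + sweet(1) + foot(1) = 7 ✓
Line 3: silently(3) + fragrant(2) = 5 ✓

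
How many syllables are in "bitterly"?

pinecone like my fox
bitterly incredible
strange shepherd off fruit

3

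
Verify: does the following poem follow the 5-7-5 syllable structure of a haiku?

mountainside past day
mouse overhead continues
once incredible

Line 1: mountainside(3) + past(1) + day(1) = 5 ✓
Line 2: mouse(1) + overhead(3) + continues(3) = 7 ✓
Line 3: once(1) + incredible(4) = 5 ✓

Yes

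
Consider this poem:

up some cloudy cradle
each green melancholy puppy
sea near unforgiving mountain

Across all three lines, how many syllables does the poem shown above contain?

22

Line 1: up (1), some (1), cloudy (2), cradle (2) → 6
Line 2: each (1), green (1), melancholy (4), puppy (2) → 8
Line 3: sea (1), near (1), unforgiving (4), mountain (2) → 8
Total: 6 + 8 + 8 = 22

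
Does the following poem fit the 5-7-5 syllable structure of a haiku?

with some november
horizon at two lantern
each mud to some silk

Line 1: "with some november": 1+1+3 = 5 ✓
Line 2: "horizon at two lantern": 3+1+1+2 = 7 ✓
Line 3: "each mud to some silk": 1+1+1+1+1 = 5 ✓

Yes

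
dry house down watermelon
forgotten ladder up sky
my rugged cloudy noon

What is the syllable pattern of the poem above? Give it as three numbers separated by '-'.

7-7-6

Line 1: dry (1), house (1), down (1), watermelon (4) → 7
Line 2: forgotten (3), ladder (2), up (1), sky (1) → 7
Line 3: my (1), rugged (2), cloudy (2), noon (1) → 6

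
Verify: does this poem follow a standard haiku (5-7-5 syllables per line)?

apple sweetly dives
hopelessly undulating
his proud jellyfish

Yes

Line 1: apple (2), sweetly (2), dives (1) → 5 ✓
Line 2: hopelessly (3), undulating (4) → 7 ✓
Line 3: his (1), proud (1), jellyfish (3) → 5 ✓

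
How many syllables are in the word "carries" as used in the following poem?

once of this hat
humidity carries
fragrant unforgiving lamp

2

"carries" has 2 syllables.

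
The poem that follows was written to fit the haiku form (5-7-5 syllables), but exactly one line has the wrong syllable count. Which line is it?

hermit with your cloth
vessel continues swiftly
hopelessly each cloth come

The third line

Line 1: hermit (2), with (1), your (1), cloth (1) → 5 ✓
Line 2: vessel (2), continues (3), swiftly (2) → 7 ✓
Line 3: hopelessly (3), each (1), cloth (1), come (1) → 6 (expected 5)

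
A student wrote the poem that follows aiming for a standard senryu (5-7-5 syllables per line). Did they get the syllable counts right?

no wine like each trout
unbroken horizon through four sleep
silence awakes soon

No

Line 1: no (1), wine (1), like (1), each (1), trout (1) → 5 ✓
Line 2: unbroken (3), horizon (3), through (1), four (1), sleep (1) → 9 (expected 7)
Line 3: silence (2), awakes (2), soon (1) → 5 ✓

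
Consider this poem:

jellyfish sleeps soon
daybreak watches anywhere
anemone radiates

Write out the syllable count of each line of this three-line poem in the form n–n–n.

5–7–7

Line 1: jellyfish (3), sleeps (1), soon (1) → 5
Line 2: daybreak (2), watches (2), anywhere (3) → 7
Line 3: anemone (4), radiates (3) → 7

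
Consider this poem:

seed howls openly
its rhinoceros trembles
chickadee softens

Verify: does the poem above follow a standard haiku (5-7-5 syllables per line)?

Line 1: seed (1), howls (1), openly (3) → 5 ✓
Line 2: its (1), rhinoceros (4), trembles (2) → 7 ✓
Line 3: chickadee (3), softens (2) → 5 ✓

Yes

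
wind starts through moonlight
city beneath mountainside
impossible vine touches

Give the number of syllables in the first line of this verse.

The first line: wind(1) + starts(1) + through(1) + moonlight(2) = 5

5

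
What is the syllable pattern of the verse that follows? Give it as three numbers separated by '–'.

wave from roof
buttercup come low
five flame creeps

3–5–3

Line 1: "wave from roof": 1+1+1 = 3
Line 2: "buttercup come low": 3+1+1 = 5
Line 3: "five flame creeps": 1+1+1 = 3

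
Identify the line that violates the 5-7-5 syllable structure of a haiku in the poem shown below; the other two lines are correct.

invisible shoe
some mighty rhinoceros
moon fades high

Line 3

Line 1: "invisible shoe": 4+1 = 5 ✓
Line 2: "some mighty rhinoceros": 1+2+4 = 7 ✓
Line 3: "moon fades high": 1+1+1 = 3 (expected 5)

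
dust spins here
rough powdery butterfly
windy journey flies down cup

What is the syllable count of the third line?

7

The third line: windy(2) + journey(2) + flies(1) + down(1) + cup(1) = 7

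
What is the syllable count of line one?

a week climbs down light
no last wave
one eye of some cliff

Line one: a(1) + week(1) + climbs(1) + down(1) + light(1) = 5

5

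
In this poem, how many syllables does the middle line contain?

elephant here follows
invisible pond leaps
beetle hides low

The middle line: "invisible pond leaps": 4+1+1 = 6

6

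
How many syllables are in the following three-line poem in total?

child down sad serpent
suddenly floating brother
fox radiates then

17

Line 1: "child down sad serpent": 1+1+1+2 = 5
Line 2: "suddenly floating brother": 3+2+2 = 7
Line 3: "fox radiates then": 1+3+1 = 5
Total: 5 + 7 + 5 = 17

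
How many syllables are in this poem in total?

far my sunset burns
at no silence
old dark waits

Line 1: far(1) + my(1) + sunset(2) + burns(1) = 5
Line 2: at(1) + no(1) + silence(2) = 4
Line 3: old(1) + dark(1) + waits(1) = 3
Total: 5 + 4 + 3 = 12

12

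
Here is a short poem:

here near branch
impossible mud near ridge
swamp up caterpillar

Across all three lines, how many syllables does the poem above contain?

Line 1: here (1), near (1), branch (1) → 3
Line 2: impossible (4), mud (1), near (1), ridge (1) → 7
Line 3: swamp (1), up (1), caterpillar (4) → 6
Total: 3 + 7 + 6 = 16

16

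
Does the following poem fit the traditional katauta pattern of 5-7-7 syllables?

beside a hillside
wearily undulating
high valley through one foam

No

Line 1: beside (2), a (1), hillside (2) → 5 ✓
Line 2: wearily (3), undulating (4) → 7 ✓
Line 3: high (1), valley (2), through (1), one (1), foam (1) → 6 (expected 7)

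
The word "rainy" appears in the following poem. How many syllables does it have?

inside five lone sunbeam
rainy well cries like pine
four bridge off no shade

"rainy" has 2 syllables.

2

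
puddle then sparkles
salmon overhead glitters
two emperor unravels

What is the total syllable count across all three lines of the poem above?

19

Line 1: puddle(2) + then(1) + sparkles(2) = 5
Line 2: salmon(2) + overhead(3) + glitters(2) = 7
Line 3: two(1) + emperor(3) + unravels(3) = 7
Total: 5 + 7 + 7 = 19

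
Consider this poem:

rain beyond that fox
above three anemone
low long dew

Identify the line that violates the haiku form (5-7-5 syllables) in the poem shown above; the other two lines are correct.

Line 3

Line 1: rain (1), beyond (2), that (1), fox (1) → 5 ✓
Line 2: above (2), three (1), anemone (4) → 7 ✓
Line 3: low (1), long (1), dew (1) → 3 (expected 5)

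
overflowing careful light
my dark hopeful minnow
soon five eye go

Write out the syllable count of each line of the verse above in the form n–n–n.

Line 1: overflowing(4) + careful(2) + light(1) = 7
Line 2: my(1) + dark(1) + hopeful(2) + minnow(2) = 6
Line 3: soon(1) + five(1) + eye(1) + go(1) = 4

7–6–4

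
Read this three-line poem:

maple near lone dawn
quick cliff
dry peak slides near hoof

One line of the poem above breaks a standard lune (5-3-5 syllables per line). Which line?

Line 1: maple (2), near (1), lone (1), dawn (1) → 5 ✓
Line 2: quick (1), cliff (1) → 2 (expected 3)
Line 3: dry (1), peak (1), slides (1), near (1), hoof (1) → 5 ✓

Line 2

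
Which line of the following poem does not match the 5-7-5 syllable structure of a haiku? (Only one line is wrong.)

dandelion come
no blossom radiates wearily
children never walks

Line 1: dandelion (4), come (1) → 5 ✓
Line 2: no (1), blossom (2), radiates (3), wearily (3) → 9 (expected 7)
Line 3: children (2), never (2), walks (1) → 5 ✓

Line 2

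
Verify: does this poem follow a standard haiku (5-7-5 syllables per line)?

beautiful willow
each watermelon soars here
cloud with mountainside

Yes

Line 1: "beautiful willow": 3+2 = 5 ✓
Line 2: "each watermelon soars here": 1+4+1+1 = 7 ✓
Line 3: "cloud with mountainside": 1+1+3 = 5 ✓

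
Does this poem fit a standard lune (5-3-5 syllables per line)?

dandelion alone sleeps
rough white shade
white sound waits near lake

No

Line 1: dandelion(4) + alone(2) + sleeps(1) = 7 (expected 5)
Line 2: rough(1) + white(1) + shade(1) = 3 ✓
Line 3: white(1) + sound(1) + waits(1) + near(1) + lake(1) = 5 ✓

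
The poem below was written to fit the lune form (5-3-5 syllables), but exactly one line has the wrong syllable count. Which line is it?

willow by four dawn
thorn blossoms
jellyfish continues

Line 3

Line 1: "willow by four dawn": 2+1+1+1 = 5 ✓
Line 2: "thorn blossoms": 1+2 = 3 ✓
Line 3: "jellyfish continues": 3+3 = 6 (expected 5)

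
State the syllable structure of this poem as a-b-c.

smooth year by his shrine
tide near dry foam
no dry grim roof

5-4-4

Line 1: smooth(1) + year(1) + by(1) + his(1) + shrine(1) = 5
Line 2: tide(1) + near(1) + dry(1) + foam(1) = 4
Line 3: no(1) + dry(1) + grim(1) + roof(1) = 4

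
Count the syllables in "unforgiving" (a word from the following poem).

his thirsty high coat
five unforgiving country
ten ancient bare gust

4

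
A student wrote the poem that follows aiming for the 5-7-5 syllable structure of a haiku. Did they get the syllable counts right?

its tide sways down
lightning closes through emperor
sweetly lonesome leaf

Line 1: "its tide sways down": 1+1+1+1 = 4 (expected 5)
Line 2: "lightning closes through emperor": 2+2+1+3 = 8 (expected 7)
Line 3: "sweetly lonesome leaf": 2+2+1 = 5 ✓

No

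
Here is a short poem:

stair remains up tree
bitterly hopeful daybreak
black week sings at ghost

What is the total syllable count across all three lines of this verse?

Line 1: stair(1) + remains(2) + up(1) + tree(1) = 5
Line 2: bitterly(3) + hopeful(2) + daybreak(2) = 7
Line 3: black(1) + week(1) + sings(1) + at(1) + ghost(1) = 5
Total: 5 + 7 + 5 = 17

17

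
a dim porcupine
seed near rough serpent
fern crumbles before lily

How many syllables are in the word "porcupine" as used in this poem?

"porcupine" has 3 syllables.

3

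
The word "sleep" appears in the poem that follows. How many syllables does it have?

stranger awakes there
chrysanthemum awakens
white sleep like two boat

1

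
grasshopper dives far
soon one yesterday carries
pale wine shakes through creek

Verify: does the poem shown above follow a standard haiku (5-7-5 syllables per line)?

Yes

Line 1: "grasshopper dives far": 3+1+1 = 5 ✓
Line 2: "soon one yesterday carries": 1+1+3+2 = 7 ✓
Line 3: "pale wine shakes through creek": 1+1+1+1+1 = 5 ✓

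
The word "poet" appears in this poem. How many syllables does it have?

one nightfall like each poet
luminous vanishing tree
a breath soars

2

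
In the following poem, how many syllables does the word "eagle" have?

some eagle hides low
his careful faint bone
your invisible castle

2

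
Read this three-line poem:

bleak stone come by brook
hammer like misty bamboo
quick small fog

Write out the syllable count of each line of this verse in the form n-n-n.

Line 1: bleak(1) + stone(1) + come(1) + by(1) + brook(1) = 5
Line 2: hammer(2) + like(1) + misty(2) + bamboo(2) = 7
Line 3: quick(1) + small(1) + fog(1) = 3

5-7-3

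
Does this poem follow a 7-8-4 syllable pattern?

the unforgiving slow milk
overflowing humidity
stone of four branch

Line 1: the (1), unforgiving (4), slow (1), milk (1) → 7 ✓
Line 2: overflowing (4), humidity (4) → 8 ✓
Line 3: stone (1), of (1), four (1), branch (1) → 4 ✓

Yes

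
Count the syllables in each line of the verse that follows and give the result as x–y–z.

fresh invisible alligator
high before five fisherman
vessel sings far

9–7–4

Line 1: "fresh invisible alligator": 1+4+4 = 9
Line 2: "high before five fisherman": 1+2+1+3 = 7
Line 3: "vessel sings far": 2+1+1 = 4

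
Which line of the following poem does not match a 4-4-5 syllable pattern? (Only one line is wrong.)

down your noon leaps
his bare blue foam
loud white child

Line 3

Line 1: "down your noon leaps": 1+1+1+1 = 4 ✓
Line 2: "his bare blue foam": 1+1+1+1 = 4 ✓
Line 3: "loud white child": 1+1+1 = 3 (expected 5)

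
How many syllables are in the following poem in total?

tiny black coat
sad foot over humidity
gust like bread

15

Line 1: tiny (2), black (1), coat (1) → 4
Line 2: sad (1), foot (1), over (2), humidity (4) → 8
Line 3: gust (1), like (1), bread (1) → 3
Total: 4 + 8 + 3 = 15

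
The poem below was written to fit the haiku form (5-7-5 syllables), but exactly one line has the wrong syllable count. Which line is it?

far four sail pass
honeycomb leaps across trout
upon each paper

Line 1

Line 1: "far four sail pass": 1+1+1+1 = 4 (expected 5)
Line 2: "honeycomb leaps across trout": 3+1+2+1 = 7 ✓
Line 3: "upon each paper": 2+1+2 = 5 ✓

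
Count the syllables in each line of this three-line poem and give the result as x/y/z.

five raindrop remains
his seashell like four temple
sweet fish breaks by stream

Line 1: "five raindrop remains": 1+2+2 = 5
Line 2: "his seashell like four temple": 1+2+1+1+2 = 7
Line 3: "sweet fish breaks by stream": 1+1+1+1+1 = 5

5/7/5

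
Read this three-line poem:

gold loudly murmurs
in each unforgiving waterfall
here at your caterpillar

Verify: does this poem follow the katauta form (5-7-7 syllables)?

No

Line 1: "gold loudly murmurs": 1+2+2 = 5 ✓
Line 2: "in each unforgiving waterfall": 1+1+4+3 = 9 (expected 7)
Line 3: "here at your caterpillar": 1+1+1+4 = 7 ✓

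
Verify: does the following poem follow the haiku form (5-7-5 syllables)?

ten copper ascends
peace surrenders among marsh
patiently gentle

Yes

Line 1: ten(1) + copper(2) + ascends(2) = 5 ✓
Line 2: peace(1) + surrenders(3) + among(2) + marsh(1) = 7 ✓
Line 3: patiently(3) + gentle(2) = 5 ✓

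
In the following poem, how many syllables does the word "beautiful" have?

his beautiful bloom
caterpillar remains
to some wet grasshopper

"beautiful" has 3 syllables.

3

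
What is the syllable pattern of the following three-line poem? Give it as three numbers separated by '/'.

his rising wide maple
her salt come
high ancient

6/3/3

Line 1: his (1), rising (2), wide (1), maple (2) → 6
Line 2: her (1), salt (1), come (1) → 3
Line 3: high (1), ancient (2) → 3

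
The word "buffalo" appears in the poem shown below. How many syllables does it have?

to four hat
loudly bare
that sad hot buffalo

"buffalo" has 3 syllables.

3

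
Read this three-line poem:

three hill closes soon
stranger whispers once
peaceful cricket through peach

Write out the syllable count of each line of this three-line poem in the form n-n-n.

Line 1: three (1), hill (1), closes (2), soon (1) → 5
Line 2: stranger (2), whispers (2), once (1) → 5
Line 3: peaceful (2), cricket (2), through (1), peach (1) → 6

5-5-6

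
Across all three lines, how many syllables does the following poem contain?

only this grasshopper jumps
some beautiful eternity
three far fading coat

Line 1: only(2) + this(1) + grasshopper(3) + jumps(1) = 7
Line 2: some(1) + beautiful(3) + eternity(4) = 8
Line 3: three(1) + far(1) + fading(2) + coat(1) = 5
Total: 7 + 8 + 5 = 20

20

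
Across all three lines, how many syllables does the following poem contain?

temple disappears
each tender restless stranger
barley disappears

17

Line 1: temple(2) + disappears(3) = 5
Line 2: each(1) + tender(2) + restless(2) + stranger(2) = 7
Line 3: barley(2) + disappears(3) = 5
Total: 5 + 7 + 5 = 17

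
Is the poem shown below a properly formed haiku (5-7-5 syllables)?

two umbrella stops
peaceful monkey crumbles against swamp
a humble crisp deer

Line 1: "two umbrella stops": 1+3+1 = 5 ✓
Line 2: "peaceful monkey crumbles against swamp": 2+2+2+2+1 = 9 (expected 7)
Line 3: "a humble crisp deer": 1+2+1+1 = 5 ✓

No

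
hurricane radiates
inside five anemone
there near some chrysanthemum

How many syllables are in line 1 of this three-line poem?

6

Line 1: hurricane(3) + radiates(3) = 6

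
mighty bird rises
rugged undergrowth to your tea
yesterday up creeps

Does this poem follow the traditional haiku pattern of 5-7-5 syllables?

No

Line 1: mighty (2), bird (1), rises (2) → 5 ✓
Line 2: rugged (2), undergrowth (3), to (1), your (1), tea (1) → 8 (expected 7)
Line 3: yesterday (3), up (1), creeps (1) → 5 ✓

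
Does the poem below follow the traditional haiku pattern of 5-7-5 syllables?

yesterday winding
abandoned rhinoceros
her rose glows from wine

Line 1: yesterday(3) + winding(2) = 5 ✓
Line 2: abandoned(3) + rhinoceros(4) = 7 ✓
Line 3: her(1) + rose(1) + glows(1) + from(1) + wine(1) = 5 ✓

Yes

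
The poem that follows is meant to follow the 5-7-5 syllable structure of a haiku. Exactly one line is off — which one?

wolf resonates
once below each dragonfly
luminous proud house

The first line

Line 1: "wolf resonates": 1+3 = 4 (expected 5)
Line 2: "once below each dragonfly": 1+2+1+3 = 7 ✓
Line 3: "luminous proud house": 3+1+1 = 5 ✓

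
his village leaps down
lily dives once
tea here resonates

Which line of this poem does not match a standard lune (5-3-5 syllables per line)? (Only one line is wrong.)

Line 1: his (1), village (2), leaps (1), down (1) → 5 ✓
Line 2: lily (2), dives (1), once (1) → 4 (expected 3)
Line 3: tea (1), here (1), resonates (3) → 5 ✓

The second line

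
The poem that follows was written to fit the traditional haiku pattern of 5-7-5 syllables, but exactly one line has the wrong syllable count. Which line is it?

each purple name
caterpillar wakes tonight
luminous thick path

Line 1: each (1), purple (2), name (1) → 4 (expected 5)
Line 2: caterpillar (4), wakes (1), tonight (2) → 7 ✓
Line 3: luminous (3), thick (1), path (1) → 5 ✓

Line 1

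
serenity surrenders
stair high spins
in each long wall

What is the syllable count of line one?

Line one: serenity (4), surrenders (3) → 7

7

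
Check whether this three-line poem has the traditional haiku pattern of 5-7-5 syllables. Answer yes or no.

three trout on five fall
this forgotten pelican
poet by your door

Yes

Line 1: three(1) + trout(1) + on(1) + five(1) + fall(1) = 5 ✓
Line 2: this(1) + forgotten(3) + pelican(3) = 7 ✓
Line 3: poet(2) + by(1) + your(1) + door(1) = 5 ✓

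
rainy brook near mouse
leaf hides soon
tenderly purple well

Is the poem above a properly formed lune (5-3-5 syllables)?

Line 1: "rainy brook near mouse": 2+1+1+1 = 5 ✓
Line 2: "leaf hides soon": 1+1+1 = 3 ✓
Line 3: "tenderly purple well": 3+2+1 = 6 (expected 5)

No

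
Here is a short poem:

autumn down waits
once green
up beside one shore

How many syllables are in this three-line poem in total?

Line 1: autumn(2) + down(1) + waits(1) = 4
Line 2: once(1) + green(1) = 2
Line 3: up(1) + beside(2) + one(1) + shore(1) = 5
Total: 4 + 2 + 5 = 11

11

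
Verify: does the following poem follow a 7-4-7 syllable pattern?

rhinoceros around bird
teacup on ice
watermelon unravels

Yes

Line 1: "rhinoceros around bird": 4+2+1 = 7 ✓
Line 2: "teacup on ice": 2+1+1 = 4 ✓
Line 3: "watermelon unravels": 4+3 = 7 ✓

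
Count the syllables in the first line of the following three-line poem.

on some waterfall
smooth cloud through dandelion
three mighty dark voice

The first line: on(1) + some(1) + waterfall(3) = 5

5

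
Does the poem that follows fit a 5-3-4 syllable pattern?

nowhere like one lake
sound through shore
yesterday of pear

No

Line 1: "nowhere like one lake": 2+1+1+1 = 5 ✓
Line 2: "sound through shore": 1+1+1 = 3 ✓
Line 3: "yesterday of pear": 3+1+1 = 5 (expected 4)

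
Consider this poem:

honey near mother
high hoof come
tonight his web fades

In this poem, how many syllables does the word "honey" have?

2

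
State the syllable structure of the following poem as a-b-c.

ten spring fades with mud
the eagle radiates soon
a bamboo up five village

Line 1: ten(1) + spring(1) + fades(1) + with(1) + mud(1) = 5
Line 2: the(1) + eagle(2) + radiates(3) + soon(1) = 7
Line 3: a(1) + bamboo(2) + up(1) + five(1) + village(2) = 7

5-7-7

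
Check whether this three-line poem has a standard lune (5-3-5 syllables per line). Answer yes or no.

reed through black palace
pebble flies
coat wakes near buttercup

No

Line 1: reed(1) + through(1) + black(1) + palace(2) = 5 ✓
Line 2: pebble(2) + flies(1) = 3 ✓
Line 3: coat(1) + wakes(1) + near(1) + buttercup(3) = 6 (expected 5)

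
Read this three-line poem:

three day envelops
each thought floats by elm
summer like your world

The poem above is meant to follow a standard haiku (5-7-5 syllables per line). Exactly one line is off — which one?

Line 1: three(1) + day(1) + envelops(3) = 5 ✓
Line 2: each(1) + thought(1) + floats(1) + by(1) + elm(1) = 5 (expected 7)
Line 3: summer(2) + like(1) + your(1) + world(1) = 5 ✓

Line 2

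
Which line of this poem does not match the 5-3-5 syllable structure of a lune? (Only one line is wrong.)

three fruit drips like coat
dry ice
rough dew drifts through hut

The second line

Line 1: "three fruit drips like coat": 1+1+1+1+1 = 5 ✓
Line 2: "dry ice": 1+1 = 2 (expected 3)
Line 3: "rough dew drifts through hut": 1+1+1+1+1 = 5 ✓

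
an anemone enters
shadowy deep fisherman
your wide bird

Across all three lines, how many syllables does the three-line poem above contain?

Line 1: "an anemone enters": 1+4+2 = 7
Line 2: "shadowy deep fisherman": 3+1+3 = 7
Line 3: "your wide bird": 1+1+1 = 3
Total: 7 + 7 + 3 = 17

17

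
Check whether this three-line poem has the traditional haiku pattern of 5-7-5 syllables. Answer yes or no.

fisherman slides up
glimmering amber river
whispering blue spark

Line 1: fisherman(3) + slides(1) + up(1) = 5 ✓
Line 2: glimmering(3) + amber(2) + river(2) = 7 ✓
Line 3: whispering(3) + blue(1) + spark(1) = 5 ✓

Yes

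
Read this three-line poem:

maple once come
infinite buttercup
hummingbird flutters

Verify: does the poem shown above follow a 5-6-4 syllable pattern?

No

Line 1: "maple once come": 2+1+1 = 4 (expected 5)
Line 2: "infinite buttercup": 3+3 = 6 ✓
Line 3: "hummingbird flutters": 3+2 = 5 (expected 4)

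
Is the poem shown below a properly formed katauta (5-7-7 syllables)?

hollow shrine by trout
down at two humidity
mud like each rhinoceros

Yes

Line 1: "hollow shrine by trout": 2+1+1+1 = 5 ✓
Line 2: "down at two humidity": 1+1+1+4 = 7 ✓
Line 3: "mud like each rhinoceros": 1+1+1+4 = 7 ✓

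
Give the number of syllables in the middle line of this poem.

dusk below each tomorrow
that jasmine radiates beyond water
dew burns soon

10

The middle line: "that jasmine radiates beyond water": 1+2+3+2+2 = 10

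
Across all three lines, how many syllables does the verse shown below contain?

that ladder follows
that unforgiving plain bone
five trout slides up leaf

17

Line 1: that (1), ladder (2), follows (2) → 5
Line 2: that (1), unforgiving (4), plain (1), bone (1) → 7
Line 3: five (1), trout (1), slides (1), up (1), leaf (1) → 5
Total: 5 + 7 + 5 = 17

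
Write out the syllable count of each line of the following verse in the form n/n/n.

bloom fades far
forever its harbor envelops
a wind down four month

Line 1: "bloom fades far": 1+1+1 = 3
Line 2: "forever its harbor envelops": 3+1+2+3 = 9
Line 3: "a wind down four month": 1+1+1+1+1 = 5

3/9/5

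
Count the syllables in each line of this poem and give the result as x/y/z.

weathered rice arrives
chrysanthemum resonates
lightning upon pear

5/7/5

Line 1: weathered (2), rice (1), arrives (2) → 5
Line 2: chrysanthemum (4), resonates (3) → 7
Line 3: lightning (2), upon (2), pear (1) → 5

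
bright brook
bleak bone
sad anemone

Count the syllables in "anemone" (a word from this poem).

4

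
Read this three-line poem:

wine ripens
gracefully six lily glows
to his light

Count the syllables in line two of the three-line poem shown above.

Line two: gracefully(3) + six(1) + lily(2) + glows(1) = 7

7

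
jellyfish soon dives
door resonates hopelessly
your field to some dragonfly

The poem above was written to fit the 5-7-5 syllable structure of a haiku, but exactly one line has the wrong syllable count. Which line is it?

Line 1: jellyfish (3), soon (1), dives (1) → 5 ✓
Line 2: door (1), resonates (3), hopelessly (3) → 7 ✓
Line 3: your (1), field (1), to (1), some (1), dragonfly (3) → 7 (expected 5)

The third line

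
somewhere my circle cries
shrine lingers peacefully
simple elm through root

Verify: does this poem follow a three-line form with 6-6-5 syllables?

Yes

Line 1: somewhere(2) + my(1) + circle(2) + cries(1) = 6 ✓
Line 2: shrine(1) + lingers(2) + peacefully(3) = 6 ✓
Line 3: simple(2) + elm(1) + through(1) + root(1) = 5 ✓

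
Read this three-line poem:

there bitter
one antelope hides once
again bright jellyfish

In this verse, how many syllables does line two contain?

6

Line two: one (1), antelope (3), hides (1), once (1) → 6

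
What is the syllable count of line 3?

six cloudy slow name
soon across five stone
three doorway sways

4

Line 3: three(1) + doorway(2) + sways(1) = 4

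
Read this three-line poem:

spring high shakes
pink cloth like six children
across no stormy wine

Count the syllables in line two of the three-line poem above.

6

Line two: pink(1) + cloth(1) + like(1) + six(1) + children(2) = 6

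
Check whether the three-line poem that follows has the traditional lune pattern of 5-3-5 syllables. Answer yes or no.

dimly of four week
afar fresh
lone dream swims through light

Line 1: dimly (2), of (1), four (1), week (1) → 5 ✓
Line 2: afar (2), fresh (1) → 3 ✓
Line 3: lone (1), dream (1), swims (1), through (1), light (1) → 5 ✓

Yes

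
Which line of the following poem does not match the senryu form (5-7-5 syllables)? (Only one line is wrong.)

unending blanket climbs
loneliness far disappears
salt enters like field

The first line

Line 1: "unending blanket climbs": 3+2+1 = 6 (expected 5)
Line 2: "loneliness far disappears": 3+1+3 = 7 ✓
Line 3: "salt enters like field": 1+2+1+1 = 5 ✓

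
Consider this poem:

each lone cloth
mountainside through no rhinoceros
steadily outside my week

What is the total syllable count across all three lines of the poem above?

19

Line 1: each(1) + lone(1) + cloth(1) = 3
Line 2: mountainside(3) + through(1) + no(1) + rhinoceros(4) = 9
Line 3: steadily(3) + outside(2) + my(1) + week(1) = 7
Total: 3 + 9 + 7 = 19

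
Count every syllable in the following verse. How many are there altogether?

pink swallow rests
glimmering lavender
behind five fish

14

Line 1: pink(1) + swallow(2) + rests(1) = 4
Line 2: glimmering(3) + lavender(3) = 6
Line 3: behind(2) + five(1) + fish(1) = 4
Total: 4 + 6 + 4 = 14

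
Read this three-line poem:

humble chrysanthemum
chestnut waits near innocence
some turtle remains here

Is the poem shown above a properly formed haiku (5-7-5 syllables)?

No

Line 1: humble(2) + chrysanthemum(4) = 6 (expected 5)
Line 2: chestnut(2) + waits(1) + near(1) + innocence(3) = 7 ✓
Line 3: some(1) + turtle(2) + remains(2) + here(1) = 6 (expected 5)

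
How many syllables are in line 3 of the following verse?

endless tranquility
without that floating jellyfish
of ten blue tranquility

7

Line 3: of(1) + ten(1) + blue(1) + tranquility(4) = 7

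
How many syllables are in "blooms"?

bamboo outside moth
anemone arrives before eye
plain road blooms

1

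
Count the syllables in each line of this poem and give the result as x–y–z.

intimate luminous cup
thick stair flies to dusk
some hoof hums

7–5–3

Line 1: "intimate luminous cup": 3+3+1 = 7
Line 2: "thick stair flies to dusk": 1+1+1+1+1 = 5
Line 3: "some hoof hums": 1+1+1 = 3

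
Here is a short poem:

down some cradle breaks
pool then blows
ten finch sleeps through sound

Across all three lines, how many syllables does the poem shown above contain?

13

Line 1: "down some cradle breaks": 1+1+2+1 = 5
Line 2: "pool then blows": 1+1+1 = 3
Line 3: "ten finch sleeps through sound": 1+1+1+1+1 = 5
Total: 5 + 3 + 5 = 13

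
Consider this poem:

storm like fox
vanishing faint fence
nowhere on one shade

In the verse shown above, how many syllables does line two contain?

Line two: vanishing (3), faint (1), fence (1) → 5

5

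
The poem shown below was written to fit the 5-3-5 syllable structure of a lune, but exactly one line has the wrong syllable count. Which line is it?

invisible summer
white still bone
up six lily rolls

Line 1

Line 1: "invisible summer": 4+2 = 6 (expected 5)
Line 2: "white still bone": 1+1+1 = 3 ✓
Line 3: "up six lily rolls": 1+1+2+1 = 5 ✓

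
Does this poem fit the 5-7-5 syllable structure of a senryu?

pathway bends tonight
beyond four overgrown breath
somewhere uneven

Line 1: "pathway bends tonight": 2+1+2 = 5 ✓
Line 2: "beyond four overgrown breath": 2+1+3+1 = 7 ✓
Line 3: "somewhere uneven": 2+3 = 5 ✓

Yes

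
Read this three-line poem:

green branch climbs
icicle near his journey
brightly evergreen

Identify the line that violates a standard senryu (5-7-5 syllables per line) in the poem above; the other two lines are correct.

The first line

Line 1: green (1), branch (1), climbs (1) → 3 (expected 5)
Line 2: icicle (3), near (1), his (1), journey (2) → 7 ✓
Line 3: brightly (2), evergreen (3) → 5 ✓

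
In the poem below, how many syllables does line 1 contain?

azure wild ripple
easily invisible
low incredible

5

Line 1: azure(2) + wild(1) + ripple(2) = 5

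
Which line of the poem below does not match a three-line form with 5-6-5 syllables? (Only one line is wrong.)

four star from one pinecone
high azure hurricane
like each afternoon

Line 1: four (1), star (1), from (1), one (1), pinecone (2) → 6 (expected 5)
Line 2: high (1), azure (2), hurricane (3) → 6 ✓
Line 3: like (1), each (1), afternoon (3) → 5 ✓

The first line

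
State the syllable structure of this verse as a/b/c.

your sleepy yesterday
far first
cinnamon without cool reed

Line 1: your(1) + sleepy(2) + yesterday(3) = 6
Line 2: far(1) + first(1) = 2
Line 3: cinnamon(3) + without(2) + cool(1) + reed(1) = 7

6/2/7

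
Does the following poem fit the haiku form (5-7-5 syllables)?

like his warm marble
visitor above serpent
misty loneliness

Line 1: like (1), his (1), warm (1), marble (2) → 5 ✓
Line 2: visitor (3), above (2), serpent (2) → 7 ✓
Line 3: misty (2), loneliness (3) → 5 ✓

Yes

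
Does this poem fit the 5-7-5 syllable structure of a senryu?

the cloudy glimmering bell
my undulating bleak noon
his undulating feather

Line 1: "the cloudy glimmering bell": 1+2+3+1 = 7 (expected 5)
Line 2: "my undulating bleak noon": 1+4+1+1 = 7 ✓
Line 3: "his undulating feather": 1+4+2 = 7 (expected 5)

No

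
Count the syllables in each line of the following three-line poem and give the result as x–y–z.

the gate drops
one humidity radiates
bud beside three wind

3–8–5

Line 1: "the gate drops": 1+1+1 = 3
Line 2: "one humidity radiates": 1+4+3 = 8
Line 3: "bud beside three wind": 1+2+1+1 = 5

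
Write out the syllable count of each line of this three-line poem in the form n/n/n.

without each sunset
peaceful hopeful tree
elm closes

5/5/3

Line 1: without (2), each (1), sunset (2) → 5
Line 2: peaceful (2), hopeful (2), tree (1) → 5
Line 3: elm (1), closes (2) → 3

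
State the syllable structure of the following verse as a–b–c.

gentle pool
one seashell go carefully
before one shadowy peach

3–7–7

Line 1: gentle (2), pool (1) → 3
Line 2: one (1), seashell (2), go (1), carefully (3) → 7
Line 3: before (2), one (1), shadowy (3), peach (1) → 7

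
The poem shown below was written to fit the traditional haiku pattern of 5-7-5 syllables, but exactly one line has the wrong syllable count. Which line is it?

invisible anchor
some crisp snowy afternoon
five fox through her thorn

Line 1: "invisible anchor": 4+2 = 6 (expected 5)
Line 2: "some crisp snowy afternoon": 1+1+2+3 = 7 ✓
Line 3: "five fox through her thorn": 1+1+1+1+1 = 5 ✓

Line 1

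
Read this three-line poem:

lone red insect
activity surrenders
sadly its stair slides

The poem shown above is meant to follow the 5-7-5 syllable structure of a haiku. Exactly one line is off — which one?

Line 1: lone (1), red (1), insect (2) → 4 (expected 5)
Line 2: activity (4), surrenders (3) → 7 ✓
Line 3: sadly (2), its (1), stair (1), slides (1) → 5 ✓

Line 1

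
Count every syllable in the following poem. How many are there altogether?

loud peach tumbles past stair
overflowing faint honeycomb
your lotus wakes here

19

Line 1: loud (1), peach (1), tumbles (2), past (1), stair (1) → 6
Line 2: overflowing (4), faint (1), honeycomb (3) → 8
Line 3: your (1), lotus (2), wakes (1), here (1) → 5
Total: 6 + 8 + 5 = 19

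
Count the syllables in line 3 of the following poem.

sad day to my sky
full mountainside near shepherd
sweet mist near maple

5

Line 3: sweet(1) + mist(1) + near(1) + maple(2) = 5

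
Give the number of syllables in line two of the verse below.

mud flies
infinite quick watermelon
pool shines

Line two: "infinite quick watermelon": 3+1+4 = 8

8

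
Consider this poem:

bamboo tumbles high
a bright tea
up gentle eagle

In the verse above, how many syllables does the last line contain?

5

The last line: up(1) + gentle(2) + eagle(2) = 5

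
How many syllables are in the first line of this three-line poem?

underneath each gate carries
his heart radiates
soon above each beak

The first line: "underneath each gate carries": 3+1+1+2 = 7

7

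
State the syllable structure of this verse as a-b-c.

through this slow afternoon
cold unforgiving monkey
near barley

6-7-3

Line 1: "through this slow afternoon": 1+1+1+3 = 6
Line 2: "cold unforgiving monkey": 1+4+2 = 7
Line 3: "near barley": 1+2 = 3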